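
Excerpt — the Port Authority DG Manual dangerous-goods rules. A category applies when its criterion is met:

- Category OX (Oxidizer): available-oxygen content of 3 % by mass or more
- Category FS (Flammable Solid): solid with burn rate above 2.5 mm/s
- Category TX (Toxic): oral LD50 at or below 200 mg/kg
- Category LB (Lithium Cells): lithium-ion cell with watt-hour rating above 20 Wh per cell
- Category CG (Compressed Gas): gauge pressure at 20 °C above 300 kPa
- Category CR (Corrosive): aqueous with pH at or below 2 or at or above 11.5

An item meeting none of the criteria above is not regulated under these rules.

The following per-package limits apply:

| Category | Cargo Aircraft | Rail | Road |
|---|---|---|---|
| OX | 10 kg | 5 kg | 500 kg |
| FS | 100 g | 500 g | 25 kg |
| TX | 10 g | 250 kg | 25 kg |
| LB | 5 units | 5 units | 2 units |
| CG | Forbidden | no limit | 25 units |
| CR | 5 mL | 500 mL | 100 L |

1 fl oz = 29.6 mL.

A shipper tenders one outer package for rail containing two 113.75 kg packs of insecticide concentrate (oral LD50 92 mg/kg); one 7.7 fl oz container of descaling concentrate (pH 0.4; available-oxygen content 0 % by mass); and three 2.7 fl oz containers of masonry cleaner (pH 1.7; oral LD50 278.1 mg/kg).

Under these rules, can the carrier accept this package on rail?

Yes

Oral LD50 92 mg/kg meets the Category TX criterion (Toxic), so the insecticide concentrate is Category TX.
With pH 0.4 (≤ 2), the descaling concentrate falls in Category CR.
pH 1.7 meets the Category CR criterion (Corrosive), so the masonry cleaner is Category CR.
Category CR net quantity: (one 7.7 fl oz container = 227.92 mL) + (three 2.7 fl oz containers = 239.76 mL) = 467.68 mL.
467.68 mL is within the rail limit of 500 mL for Category CR.
Category TX quantity: two 113.75 kg packs = 227.5 kg.
227.5 kg is within the rail limit of 250 kg for Category TX.
Every hazard category is within its rail limit and no segregation rule is violated.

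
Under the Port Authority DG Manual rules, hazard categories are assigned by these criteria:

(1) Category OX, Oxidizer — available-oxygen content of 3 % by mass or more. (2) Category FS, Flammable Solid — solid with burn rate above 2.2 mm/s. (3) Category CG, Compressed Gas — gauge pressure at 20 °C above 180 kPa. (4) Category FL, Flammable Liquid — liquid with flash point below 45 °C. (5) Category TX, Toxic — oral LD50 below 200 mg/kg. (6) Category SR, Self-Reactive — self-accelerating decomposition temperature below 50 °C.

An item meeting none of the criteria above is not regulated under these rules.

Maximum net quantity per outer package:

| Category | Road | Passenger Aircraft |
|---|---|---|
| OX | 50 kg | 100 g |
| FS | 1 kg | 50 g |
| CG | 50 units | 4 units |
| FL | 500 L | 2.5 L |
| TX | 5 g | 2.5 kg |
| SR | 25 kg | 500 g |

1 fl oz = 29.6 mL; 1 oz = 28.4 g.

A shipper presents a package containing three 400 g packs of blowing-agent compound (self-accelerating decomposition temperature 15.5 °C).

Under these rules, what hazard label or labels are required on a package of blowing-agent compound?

Blowing-agent compound: self-accelerating decomposition temperature 15.5 °C < 50 °C → Category SR (Self-Reactive).
Only the Category SR label is required.

Category SR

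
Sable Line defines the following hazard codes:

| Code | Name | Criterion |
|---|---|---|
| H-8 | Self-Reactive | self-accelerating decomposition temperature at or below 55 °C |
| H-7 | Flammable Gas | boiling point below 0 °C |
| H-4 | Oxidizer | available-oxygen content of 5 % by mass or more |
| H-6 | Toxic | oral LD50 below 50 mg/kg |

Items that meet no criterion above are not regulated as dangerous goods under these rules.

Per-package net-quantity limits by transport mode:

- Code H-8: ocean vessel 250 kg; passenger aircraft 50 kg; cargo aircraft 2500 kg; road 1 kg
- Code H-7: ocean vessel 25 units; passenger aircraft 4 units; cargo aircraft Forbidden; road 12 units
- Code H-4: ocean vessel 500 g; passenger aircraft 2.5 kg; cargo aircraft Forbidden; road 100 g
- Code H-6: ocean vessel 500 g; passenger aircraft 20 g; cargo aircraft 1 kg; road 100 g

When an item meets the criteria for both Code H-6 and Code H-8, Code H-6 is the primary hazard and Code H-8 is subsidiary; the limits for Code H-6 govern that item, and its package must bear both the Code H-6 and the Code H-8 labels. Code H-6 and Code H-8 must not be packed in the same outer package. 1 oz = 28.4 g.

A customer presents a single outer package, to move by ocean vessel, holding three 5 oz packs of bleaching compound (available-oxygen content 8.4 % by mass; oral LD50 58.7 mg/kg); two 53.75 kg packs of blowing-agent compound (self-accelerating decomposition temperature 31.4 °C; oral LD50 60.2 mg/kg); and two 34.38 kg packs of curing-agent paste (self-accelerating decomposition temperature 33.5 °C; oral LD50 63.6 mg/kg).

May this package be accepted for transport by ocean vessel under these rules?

Yes

Available-oxygen content 8.4 % by mass meets the Code H-4 criterion (Oxidizer), so the bleaching compound is Code H-4.
With self-accelerating decomposition temperature 31.4 °C (≤ 55 °C), the blowing-agent compound falls in Code H-8.
Self-accelerating decomposition temperature 33.5 °C meets the Code H-8 criterion (Self-Reactive), so the curing-agent paste is Code H-8.
Code H-8 net quantity: (two 53.75 kg packs = 107.5 kg) + (two 34.38 kg packs = 68.76 kg) = 176.26 kg.
176.26 kg ≤ 250 kg (ocean vessel limit, Code H-8) — within limit.
Code H-4 quantity: three 5 oz packs = 426 g.
That is within the Code H-4 ocean vessel limit of 500 g.
The segregation rule (Code H-6 with Code H-8) does not apply to Code H-8 with Code H-4.
Every hazard code is within its ocean vessel limit and no segregation rule is violated.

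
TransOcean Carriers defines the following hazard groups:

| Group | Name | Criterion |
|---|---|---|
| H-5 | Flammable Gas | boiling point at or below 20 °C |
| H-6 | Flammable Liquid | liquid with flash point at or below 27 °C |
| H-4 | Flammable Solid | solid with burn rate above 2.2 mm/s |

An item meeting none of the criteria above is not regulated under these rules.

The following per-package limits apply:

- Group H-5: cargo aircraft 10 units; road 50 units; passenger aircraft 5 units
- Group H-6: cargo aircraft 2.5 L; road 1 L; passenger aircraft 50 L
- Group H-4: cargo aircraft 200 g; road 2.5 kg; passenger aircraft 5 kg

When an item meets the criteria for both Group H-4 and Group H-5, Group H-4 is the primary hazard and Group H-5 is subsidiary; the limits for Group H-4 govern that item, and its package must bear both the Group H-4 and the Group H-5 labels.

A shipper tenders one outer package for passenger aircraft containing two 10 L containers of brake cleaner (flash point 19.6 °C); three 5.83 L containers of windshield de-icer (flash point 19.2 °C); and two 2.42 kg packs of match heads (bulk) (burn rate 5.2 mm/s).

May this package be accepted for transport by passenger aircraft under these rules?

The brake cleaner has flash point 19.6 °C, which is ≤ 27 °C, so it is Group H-6 (Flammable Liquid).
Windshield de-icer: flash point 19.2 °C ≤ 27 °C → Group H-6 (Flammable Liquid).
The match heads (bulk) have burn rate 5.2 mm/s, which is > 2.2 mm/s, so they are Group H-4 (Flammable Solid).
Group H-6 net quantity: (two 10 L containers = 20 L) + (three 5.83 L containers = 17.49 L) = 37.49 L.
37.49 L is within the passenger aircraft limit of 50 L for Group H-6.
Group H-4 quantity: two 2.42 kg packs = 4.84 kg.
4.84 kg ≤ 5 kg (passenger aircraft limit, Group H-4) — within limit.
Every hazard group is within its passenger aircraft limit and no segregation rule is violated.

Yes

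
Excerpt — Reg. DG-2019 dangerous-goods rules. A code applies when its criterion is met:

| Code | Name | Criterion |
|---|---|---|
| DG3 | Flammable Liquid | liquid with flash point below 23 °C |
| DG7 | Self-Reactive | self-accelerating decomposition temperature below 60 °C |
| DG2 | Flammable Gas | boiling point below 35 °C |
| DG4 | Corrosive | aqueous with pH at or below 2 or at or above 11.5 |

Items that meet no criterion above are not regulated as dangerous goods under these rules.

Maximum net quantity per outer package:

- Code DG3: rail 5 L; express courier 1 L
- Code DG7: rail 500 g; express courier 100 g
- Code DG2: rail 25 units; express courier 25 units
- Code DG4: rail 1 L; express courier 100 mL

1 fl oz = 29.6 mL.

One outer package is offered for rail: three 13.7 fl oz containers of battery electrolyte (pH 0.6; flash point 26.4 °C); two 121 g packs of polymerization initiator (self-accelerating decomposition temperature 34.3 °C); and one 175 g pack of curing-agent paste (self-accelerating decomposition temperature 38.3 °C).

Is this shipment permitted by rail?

No

Battery electrolyte: pH 0.6 ≤ 2 → Code DG4 (Corrosive).
With self-accelerating decomposition temperature 34.3 °C (< 60 °C), the polymerization initiator falls in Code DG7.
Self-accelerating decomposition temperature 38.3 °C meets the Code DG7 criterion (Self-Reactive), so the curing-agent paste is Code DG7.
Code DG7 net quantity: (two 121 g packs = 242 g) + 175 g = 417 g.
417 g is within the rail limit of 500 g for Code DG7.
Code DG4 quantity: three 13.7 fl oz containers = 1216.56 mL.
1216.56 mL exceeds the rail limit of 1 L for Code DG4.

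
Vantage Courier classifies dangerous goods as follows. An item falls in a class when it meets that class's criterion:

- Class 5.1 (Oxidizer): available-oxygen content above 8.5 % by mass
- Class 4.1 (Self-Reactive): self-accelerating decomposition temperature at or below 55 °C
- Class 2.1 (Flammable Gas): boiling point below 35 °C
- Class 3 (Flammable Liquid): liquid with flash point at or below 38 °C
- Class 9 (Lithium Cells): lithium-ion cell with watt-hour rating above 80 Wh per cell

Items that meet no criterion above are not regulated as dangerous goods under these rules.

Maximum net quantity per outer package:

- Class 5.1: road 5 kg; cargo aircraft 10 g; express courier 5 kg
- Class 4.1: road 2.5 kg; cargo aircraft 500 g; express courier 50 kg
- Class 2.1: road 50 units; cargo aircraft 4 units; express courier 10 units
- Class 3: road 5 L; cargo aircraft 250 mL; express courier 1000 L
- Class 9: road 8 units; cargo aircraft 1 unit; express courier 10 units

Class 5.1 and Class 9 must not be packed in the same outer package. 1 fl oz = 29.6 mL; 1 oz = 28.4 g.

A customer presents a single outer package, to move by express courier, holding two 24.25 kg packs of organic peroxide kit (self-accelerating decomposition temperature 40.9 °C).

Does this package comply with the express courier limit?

Self-accelerating decomposition temperature 40.9 °C meets the Class 4.1 criterion (Self-Reactive), so the organic peroxide kit is Class 4.1.
Class 4.1 quantity: two 24.25 kg packs = 48.5 kg.
48.5 kg ≤ 50 kg (express courier limit, Class 4.1) — within limit.

Yes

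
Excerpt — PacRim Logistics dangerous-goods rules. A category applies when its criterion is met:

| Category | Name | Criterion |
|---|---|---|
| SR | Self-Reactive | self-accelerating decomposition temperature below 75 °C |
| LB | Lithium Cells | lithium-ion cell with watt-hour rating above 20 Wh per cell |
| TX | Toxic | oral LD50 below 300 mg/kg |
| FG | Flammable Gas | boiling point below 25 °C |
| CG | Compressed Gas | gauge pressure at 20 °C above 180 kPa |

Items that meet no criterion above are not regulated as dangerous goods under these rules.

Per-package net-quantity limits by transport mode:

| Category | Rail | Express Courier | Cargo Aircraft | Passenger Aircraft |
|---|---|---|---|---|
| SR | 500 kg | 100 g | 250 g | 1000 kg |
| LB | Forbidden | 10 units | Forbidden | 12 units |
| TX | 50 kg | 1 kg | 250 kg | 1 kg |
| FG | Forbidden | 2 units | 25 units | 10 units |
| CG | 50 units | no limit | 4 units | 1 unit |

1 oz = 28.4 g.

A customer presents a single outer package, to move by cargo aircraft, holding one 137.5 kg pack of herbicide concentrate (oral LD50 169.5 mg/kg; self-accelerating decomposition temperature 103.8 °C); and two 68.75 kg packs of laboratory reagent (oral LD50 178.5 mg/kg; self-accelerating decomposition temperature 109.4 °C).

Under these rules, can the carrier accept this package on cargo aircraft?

Herbicide concentrate: oral LD50 169.5 mg/kg < 300 mg/kg → Category TX (Toxic).
The laboratory reagent has oral LD50 178.5 mg/kg, which is < 300 mg/kg, so it is Category TX (Toxic).
Category TX net quantity: 137.5 kg + (two 68.75 kg packs = 137.5 kg) = 275 kg.
275 kg exceeds the cargo aircraft limit of 250 kg for Category TX.

No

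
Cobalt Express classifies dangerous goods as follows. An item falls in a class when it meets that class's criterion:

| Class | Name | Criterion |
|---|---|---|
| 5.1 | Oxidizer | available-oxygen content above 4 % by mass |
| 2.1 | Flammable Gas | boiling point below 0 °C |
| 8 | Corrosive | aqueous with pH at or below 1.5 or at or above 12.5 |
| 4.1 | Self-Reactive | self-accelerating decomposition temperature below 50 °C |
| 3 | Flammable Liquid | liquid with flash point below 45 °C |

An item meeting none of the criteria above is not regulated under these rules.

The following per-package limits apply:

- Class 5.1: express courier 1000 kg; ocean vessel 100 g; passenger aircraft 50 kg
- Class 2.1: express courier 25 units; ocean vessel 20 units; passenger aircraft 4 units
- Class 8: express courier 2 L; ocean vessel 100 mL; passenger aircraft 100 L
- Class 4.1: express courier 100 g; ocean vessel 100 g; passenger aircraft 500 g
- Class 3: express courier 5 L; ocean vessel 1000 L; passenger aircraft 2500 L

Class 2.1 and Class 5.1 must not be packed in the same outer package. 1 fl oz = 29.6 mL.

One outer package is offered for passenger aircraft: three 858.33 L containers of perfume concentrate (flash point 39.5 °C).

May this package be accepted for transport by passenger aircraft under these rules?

No

With flash point 39.5 °C (< 45 °C), the perfume concentrate falls in Class 3.
Class 3 quantity: three 858.33 L containers = 2574.99 L.
2574.99 L > 2500 L (passenger aircraft limit, Class 3) — over the limit.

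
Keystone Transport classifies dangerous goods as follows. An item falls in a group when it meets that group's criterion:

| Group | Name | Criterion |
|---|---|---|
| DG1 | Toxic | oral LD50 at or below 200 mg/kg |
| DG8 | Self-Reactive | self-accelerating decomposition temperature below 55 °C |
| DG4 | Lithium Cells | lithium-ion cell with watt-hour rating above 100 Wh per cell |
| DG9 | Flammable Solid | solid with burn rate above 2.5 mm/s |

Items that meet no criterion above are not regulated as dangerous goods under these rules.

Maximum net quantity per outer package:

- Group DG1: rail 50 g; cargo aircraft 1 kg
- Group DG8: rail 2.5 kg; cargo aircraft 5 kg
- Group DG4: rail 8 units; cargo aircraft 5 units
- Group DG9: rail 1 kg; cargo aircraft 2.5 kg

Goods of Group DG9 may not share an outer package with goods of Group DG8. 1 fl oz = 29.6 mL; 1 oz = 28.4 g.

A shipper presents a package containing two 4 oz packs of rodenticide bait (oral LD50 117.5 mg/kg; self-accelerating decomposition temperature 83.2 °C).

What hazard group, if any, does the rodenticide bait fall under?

Group DG1

The rodenticide bait has oral LD50 117.5 mg/kg, which is ≤ 200 mg/kg, so it is Group DG1 (Toxic).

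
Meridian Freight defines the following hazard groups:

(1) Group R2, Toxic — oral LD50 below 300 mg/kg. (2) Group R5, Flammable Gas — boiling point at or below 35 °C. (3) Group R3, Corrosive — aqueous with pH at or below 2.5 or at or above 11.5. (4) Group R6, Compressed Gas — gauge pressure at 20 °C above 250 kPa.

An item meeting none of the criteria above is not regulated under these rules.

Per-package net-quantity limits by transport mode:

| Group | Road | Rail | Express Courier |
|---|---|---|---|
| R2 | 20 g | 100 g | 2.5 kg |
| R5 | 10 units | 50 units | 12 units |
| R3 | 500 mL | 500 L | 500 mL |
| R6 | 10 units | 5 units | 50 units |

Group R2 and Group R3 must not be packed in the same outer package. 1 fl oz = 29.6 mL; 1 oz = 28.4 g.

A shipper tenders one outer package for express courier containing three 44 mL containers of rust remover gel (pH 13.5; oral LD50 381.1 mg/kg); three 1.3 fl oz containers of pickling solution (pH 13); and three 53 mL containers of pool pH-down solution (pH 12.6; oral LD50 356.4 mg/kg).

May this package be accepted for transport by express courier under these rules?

Yes

pH 13.5 meets the Group R3 criterion (Corrosive), so the rust remover gel is Group R3.
With pH 13 (≥ 11.5), the pickling solution falls in Group R3.
pH 12.6 meets the Group R3 criterion (Corrosive), so the pool pH-down solution is Group R3.
Group R3 net quantity: (three 44 mL containers = 132 mL) + (three 1.3 fl oz containers = 115.44 mL) + (three 53 mL containers = 159 mL) = 406.44 mL.
406.44 mL ≤ 500 mL (express courier limit, Group R3) — within limit.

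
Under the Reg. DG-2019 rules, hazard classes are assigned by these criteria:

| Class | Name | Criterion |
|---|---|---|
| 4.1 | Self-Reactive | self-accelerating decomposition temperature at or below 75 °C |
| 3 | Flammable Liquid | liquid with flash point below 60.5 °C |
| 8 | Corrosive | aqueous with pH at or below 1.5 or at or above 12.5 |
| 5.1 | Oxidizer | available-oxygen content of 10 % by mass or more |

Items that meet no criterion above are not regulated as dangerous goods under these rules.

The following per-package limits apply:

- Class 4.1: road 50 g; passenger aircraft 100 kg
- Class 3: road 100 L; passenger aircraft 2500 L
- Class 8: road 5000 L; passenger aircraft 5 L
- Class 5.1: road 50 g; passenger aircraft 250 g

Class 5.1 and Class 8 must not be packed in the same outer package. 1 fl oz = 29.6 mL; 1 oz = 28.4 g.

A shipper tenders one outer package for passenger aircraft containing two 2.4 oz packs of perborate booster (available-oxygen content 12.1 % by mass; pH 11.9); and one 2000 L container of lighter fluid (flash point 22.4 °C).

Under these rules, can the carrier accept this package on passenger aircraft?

Yes

With available-oxygen content 12.1 % by mass (≥ 10 % by mass), the perborate booster falls in Class 5.1.
The lighter fluid has flash point 22.4 °C, which is < 60.5 °C, so it is Class 3 (Flammable Liquid).
Class 5.1 quantity: two 2.4 oz packs = 136.32 g.
136.32 g ≤ 250 g (passenger aircraft limit, Class 5.1) — within limit.
Class 3 quantity: 2000 L.
2000 L is within the passenger aircraft limit of 2500 L for Class 3.
The segregation rule (Class 5.1 with Class 8) does not apply to Class 5.1 with Class 3.
Every hazard class is within its passenger aircraft limit and no segregation rule is violated.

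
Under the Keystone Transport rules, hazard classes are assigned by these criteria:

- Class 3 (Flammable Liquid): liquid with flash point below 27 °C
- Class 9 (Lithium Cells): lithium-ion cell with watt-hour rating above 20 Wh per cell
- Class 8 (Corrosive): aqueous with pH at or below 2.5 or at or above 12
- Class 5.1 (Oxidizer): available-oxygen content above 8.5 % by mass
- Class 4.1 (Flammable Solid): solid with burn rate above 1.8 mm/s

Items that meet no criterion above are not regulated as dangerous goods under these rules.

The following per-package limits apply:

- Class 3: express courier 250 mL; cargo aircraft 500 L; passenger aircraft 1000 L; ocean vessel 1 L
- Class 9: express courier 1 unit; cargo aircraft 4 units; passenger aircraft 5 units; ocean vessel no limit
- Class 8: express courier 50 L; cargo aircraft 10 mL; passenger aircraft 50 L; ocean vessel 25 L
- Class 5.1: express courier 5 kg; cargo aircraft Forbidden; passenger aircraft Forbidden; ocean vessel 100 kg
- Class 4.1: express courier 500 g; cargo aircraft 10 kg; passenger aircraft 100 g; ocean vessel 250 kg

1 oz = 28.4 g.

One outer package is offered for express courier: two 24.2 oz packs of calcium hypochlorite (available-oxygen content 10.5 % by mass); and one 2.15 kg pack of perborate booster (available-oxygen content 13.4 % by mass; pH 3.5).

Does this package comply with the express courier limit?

Yes

The calcium hypochlorite has available-oxygen content 10.5 % by mass, which is > 8.5 % by mass, so it is Class 5.1 (Oxidizer).
With available-oxygen content 13.4 % by mass (> 8.5 % by mass), the perborate booster falls in Class 5.1.
Total Class 5.1: (two 24.2 oz packs = 1374.56 g) + 2.15 kg = 3524.56 g.
3524.56 g ≤ 5 kg (express courier limit, Class 5.1) — within limit.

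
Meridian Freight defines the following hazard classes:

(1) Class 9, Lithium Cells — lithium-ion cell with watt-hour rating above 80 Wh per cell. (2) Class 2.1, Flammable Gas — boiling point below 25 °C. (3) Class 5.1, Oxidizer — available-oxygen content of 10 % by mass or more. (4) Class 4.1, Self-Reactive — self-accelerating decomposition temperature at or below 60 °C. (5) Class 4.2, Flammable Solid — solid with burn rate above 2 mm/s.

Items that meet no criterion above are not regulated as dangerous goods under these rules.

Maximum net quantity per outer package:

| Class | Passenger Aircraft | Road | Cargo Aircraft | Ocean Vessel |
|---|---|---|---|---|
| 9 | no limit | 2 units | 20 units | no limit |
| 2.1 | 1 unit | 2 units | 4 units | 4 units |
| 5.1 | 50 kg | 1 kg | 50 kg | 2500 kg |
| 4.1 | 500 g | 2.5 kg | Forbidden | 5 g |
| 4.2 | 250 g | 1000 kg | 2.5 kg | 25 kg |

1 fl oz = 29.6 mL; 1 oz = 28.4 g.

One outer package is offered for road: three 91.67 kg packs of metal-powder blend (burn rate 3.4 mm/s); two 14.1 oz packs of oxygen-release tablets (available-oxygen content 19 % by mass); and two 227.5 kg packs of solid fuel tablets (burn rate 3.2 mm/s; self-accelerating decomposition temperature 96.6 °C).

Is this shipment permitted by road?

Yes

Burn rate 3.4 mm/s meets the Class 4.2 criterion (Flammable Solid), so the metal-powder blend is Class 4.2.
The oxygen-release tablets have available-oxygen content 19 % by mass, which is ≥ 10 % by mass, so they are Class 5.1 (Oxidizer).
Solid fuel tablets: burn rate 3.2 mm/s > 2 mm/s → Class 4.2 (Flammable Solid).
Class 5.1 quantity: two 14.1 oz packs = 800.88 g.
800.88 g ≤ 1 kg (road limit, Class 5.1) — within limit.
Class 4.2 net quantity: (three 91.67 kg packs = 275.01 kg) + (two 227.5 kg packs = 455 kg) = 730.01 kg.
That is within the Class 4.2 road limit of 1000 kg.
Every hazard class is within its road limit and no segregation rule is violated.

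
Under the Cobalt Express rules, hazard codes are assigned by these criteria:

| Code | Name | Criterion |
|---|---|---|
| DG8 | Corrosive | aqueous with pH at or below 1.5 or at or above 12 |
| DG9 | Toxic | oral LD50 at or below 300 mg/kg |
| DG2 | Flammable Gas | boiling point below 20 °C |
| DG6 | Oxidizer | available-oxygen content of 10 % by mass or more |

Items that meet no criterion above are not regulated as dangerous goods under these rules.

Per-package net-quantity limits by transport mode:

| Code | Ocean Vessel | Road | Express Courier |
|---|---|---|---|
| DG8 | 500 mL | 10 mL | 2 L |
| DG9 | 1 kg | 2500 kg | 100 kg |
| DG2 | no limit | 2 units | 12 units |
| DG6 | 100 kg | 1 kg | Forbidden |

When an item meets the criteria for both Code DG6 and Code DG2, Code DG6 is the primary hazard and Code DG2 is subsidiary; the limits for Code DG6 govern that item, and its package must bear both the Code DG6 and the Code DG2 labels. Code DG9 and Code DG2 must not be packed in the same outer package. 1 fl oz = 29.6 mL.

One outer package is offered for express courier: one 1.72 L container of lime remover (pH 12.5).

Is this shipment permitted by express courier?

With pH 12.5 (≥ 12), the lime remover falls in Code DG8.
Code DG8 quantity: 1.72 L.
1.72 L ≤ 2 L (express courier limit, Code DG8) — within limit.

Yes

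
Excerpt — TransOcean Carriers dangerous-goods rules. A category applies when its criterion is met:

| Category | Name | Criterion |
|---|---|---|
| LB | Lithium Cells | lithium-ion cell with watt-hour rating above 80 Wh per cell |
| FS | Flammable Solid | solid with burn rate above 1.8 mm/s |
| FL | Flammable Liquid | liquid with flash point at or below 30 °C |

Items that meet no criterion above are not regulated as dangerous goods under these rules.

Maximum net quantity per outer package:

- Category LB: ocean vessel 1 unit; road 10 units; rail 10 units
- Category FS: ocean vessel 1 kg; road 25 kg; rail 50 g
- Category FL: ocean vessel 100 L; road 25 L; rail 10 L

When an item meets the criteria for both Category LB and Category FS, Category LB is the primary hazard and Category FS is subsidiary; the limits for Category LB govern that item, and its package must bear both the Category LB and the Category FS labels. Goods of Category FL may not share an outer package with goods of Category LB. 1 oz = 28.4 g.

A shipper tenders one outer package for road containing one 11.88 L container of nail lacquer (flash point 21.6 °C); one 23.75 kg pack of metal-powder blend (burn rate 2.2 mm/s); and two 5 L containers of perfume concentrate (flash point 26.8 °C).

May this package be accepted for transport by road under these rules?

With flash point 21.6 °C (≤ 30 °C), the nail lacquer falls in Category FL.
Burn rate 2.2 mm/s meets the Category FS criterion (Flammable Solid), so the metal-powder blend is Category FS.
The perfume concentrate has flash point 26.8 °C, which is ≤ 30 °C, so it is Category FL (Flammable Liquid).
Category FL net quantity: 11.88 L + (two 5 L containers = 10 L) = 21.88 L.
That is within the Category FL road limit of 25 L.
Category FS quantity: 23.75 kg.
23.75 kg ≤ 25 kg (road limit, Category FS) — within limit.
The segregation rule (Category FL with Category LB) does not apply to Category FL with Category FS.
Every hazard category is within its road limit and no segregation rule is violated.

Yes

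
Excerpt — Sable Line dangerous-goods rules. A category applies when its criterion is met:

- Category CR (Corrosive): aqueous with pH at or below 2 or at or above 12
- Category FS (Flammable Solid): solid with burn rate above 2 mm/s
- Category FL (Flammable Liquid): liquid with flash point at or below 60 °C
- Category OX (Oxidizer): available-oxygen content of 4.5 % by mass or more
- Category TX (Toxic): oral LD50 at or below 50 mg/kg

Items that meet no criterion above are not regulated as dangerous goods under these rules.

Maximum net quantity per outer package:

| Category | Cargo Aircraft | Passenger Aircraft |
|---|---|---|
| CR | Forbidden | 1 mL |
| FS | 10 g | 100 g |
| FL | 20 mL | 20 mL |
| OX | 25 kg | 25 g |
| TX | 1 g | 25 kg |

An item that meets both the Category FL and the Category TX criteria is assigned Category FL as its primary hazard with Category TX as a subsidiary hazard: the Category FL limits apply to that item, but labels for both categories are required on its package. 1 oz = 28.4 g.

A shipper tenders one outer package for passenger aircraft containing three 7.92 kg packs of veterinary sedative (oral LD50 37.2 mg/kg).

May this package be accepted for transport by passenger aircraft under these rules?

Yes

With oral LD50 37.2 mg/kg (≤ 50 mg/kg), the veterinary sedative falls in Category TX.
Category TX quantity: three 7.92 kg packs = 23.76 kg.
23.76 kg ≤ 25 kg (passenger aircraft limit, Category TX) — within limit.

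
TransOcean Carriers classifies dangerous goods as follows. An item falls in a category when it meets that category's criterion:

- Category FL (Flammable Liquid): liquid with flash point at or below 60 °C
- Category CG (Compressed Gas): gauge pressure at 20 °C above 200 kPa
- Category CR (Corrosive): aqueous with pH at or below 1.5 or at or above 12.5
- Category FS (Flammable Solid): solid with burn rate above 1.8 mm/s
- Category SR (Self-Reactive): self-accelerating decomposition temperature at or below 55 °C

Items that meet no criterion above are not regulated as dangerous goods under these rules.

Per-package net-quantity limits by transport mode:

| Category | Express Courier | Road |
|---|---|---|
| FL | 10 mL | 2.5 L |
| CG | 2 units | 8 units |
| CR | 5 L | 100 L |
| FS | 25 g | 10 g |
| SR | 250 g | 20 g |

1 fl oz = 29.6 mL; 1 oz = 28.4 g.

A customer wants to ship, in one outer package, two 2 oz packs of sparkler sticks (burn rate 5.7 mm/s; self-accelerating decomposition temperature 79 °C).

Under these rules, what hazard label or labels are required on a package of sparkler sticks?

Category FS

With burn rate 5.7 mm/s (> 1.8 mm/s), the sparkler sticks fall in Category FS.
Only the Category FS label is required.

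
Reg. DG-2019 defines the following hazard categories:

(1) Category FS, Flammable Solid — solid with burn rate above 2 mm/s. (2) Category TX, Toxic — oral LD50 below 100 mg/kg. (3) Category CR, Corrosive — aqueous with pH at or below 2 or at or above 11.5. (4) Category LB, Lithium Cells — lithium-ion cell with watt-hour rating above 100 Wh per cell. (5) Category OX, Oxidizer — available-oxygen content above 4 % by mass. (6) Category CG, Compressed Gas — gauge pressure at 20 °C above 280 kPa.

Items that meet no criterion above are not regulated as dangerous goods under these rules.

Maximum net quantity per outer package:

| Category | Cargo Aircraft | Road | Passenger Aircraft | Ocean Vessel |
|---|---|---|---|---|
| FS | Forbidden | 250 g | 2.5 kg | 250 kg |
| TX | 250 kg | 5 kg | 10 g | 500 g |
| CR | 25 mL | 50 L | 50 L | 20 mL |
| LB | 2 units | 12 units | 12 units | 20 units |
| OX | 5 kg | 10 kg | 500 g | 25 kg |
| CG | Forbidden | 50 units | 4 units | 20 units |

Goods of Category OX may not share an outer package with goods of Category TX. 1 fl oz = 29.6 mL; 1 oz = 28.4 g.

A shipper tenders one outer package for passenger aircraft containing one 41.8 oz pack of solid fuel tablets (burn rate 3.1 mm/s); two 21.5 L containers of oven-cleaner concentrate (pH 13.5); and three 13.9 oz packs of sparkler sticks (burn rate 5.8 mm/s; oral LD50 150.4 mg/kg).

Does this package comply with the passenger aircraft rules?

Yes

With burn rate 3.1 mm/s (> 2 mm/s), the solid fuel tablets fall in Category FS.
Oven-cleaner concentrate: pH 13.5 ≥ 11.5 → Category CR (Corrosive).
With burn rate 5.8 mm/s (> 2 mm/s), the sparkler sticks fall in Category FS.
Category FS net quantity: (one 41.8 oz pack = 1187.12 g) + (three 13.9 oz packs = 1184.28 g) = 2371.4 g.
That is within the Category FS passenger aircraft limit of 2.5 kg.
Category CR quantity: two 21.5 L containers = 43 L.
43 L is within the passenger aircraft limit of 50 L for Category CR.
The segregation rule (Category OX with Category TX) does not apply to Category FS with Category CR.
Every hazard category is within its passenger aircraft limit and no segregation rule is violated.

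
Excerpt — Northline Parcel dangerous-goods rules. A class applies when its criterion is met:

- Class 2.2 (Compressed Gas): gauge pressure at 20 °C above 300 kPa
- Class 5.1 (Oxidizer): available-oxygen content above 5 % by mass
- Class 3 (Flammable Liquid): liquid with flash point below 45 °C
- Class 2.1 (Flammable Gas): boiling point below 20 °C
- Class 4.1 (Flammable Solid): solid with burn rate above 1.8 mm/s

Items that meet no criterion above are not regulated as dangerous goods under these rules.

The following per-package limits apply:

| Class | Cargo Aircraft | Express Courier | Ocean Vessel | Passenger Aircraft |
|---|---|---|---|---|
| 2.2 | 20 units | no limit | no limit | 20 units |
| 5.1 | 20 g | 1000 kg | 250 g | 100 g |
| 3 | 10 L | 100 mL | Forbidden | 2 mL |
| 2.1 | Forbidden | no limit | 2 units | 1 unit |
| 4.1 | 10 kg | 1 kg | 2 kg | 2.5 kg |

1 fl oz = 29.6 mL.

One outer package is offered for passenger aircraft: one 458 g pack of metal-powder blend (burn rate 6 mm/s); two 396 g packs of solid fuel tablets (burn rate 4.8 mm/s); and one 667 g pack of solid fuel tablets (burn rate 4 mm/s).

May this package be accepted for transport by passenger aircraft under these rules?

The metal-powder blend has burn rate 6 mm/s, which is > 1.8 mm/s, so it is Class 4.1 (Flammable Solid).
Solid fuel tablets: burn rate 4.8 mm/s > 1.8 mm/s → Class 4.1 (Flammable Solid).
With burn rate 4 mm/s (> 1.8 mm/s), the solid fuel tablets fall in Class 4.1.
Class 4.1 net quantity: 458 g + (two 396 g packs = 792 g) + 667 g = 1.917 kg.
That is within the Class 4.1 passenger aircraft limit of 2.5 kg.

Yes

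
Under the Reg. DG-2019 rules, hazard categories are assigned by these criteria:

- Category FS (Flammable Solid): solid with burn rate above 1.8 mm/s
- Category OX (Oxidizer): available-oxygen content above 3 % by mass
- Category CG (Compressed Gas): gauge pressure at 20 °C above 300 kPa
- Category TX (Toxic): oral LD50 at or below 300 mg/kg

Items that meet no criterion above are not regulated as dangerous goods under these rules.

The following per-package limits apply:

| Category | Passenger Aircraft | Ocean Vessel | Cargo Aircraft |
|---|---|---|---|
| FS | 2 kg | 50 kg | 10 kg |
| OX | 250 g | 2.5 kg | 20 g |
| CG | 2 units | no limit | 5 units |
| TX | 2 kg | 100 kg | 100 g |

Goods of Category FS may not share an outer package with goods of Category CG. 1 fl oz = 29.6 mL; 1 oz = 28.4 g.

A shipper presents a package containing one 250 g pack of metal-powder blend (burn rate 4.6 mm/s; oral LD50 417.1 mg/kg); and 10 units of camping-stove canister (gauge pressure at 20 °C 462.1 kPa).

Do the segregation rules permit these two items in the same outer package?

No

Burn rate 4.6 mm/s meets the Category FS criterion (Flammable Solid), so the metal-powder blend is Category FS.
Camping-stove canister: gauge pressure at 20 °C 462.1 kPa > 300 kPa → Category CG (Compressed Gas).
Category FS and Category CG may not share an outer package.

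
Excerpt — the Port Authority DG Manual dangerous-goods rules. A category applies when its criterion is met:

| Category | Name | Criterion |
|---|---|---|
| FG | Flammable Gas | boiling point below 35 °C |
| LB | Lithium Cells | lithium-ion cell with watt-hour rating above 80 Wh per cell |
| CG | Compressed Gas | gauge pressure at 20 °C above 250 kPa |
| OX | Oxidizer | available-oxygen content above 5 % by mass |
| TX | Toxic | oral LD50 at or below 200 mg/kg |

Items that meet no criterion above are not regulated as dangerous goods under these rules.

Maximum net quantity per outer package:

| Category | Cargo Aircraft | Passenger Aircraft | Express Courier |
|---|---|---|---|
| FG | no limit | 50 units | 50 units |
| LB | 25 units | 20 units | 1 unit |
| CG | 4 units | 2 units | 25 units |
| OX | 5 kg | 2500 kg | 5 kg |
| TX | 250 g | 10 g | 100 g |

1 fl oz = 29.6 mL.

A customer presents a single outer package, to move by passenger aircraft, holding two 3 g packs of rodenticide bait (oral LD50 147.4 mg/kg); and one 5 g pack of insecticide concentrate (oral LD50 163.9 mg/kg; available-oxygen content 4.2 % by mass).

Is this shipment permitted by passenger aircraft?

The rodenticide bait has oral LD50 147.4 mg/kg, which is ≤ 200 mg/kg, so it is Category TX (Toxic).
The insecticide concentrate has oral LD50 163.9 mg/kg, which is ≤ 200 mg/kg, so it is Category TX (Toxic).
Total Category TX: (two 3 g packs = 6 g) + 5 g = 11 g.
11 g > 10 g (passenger aircraft limit, Category TX) — over the limit.

No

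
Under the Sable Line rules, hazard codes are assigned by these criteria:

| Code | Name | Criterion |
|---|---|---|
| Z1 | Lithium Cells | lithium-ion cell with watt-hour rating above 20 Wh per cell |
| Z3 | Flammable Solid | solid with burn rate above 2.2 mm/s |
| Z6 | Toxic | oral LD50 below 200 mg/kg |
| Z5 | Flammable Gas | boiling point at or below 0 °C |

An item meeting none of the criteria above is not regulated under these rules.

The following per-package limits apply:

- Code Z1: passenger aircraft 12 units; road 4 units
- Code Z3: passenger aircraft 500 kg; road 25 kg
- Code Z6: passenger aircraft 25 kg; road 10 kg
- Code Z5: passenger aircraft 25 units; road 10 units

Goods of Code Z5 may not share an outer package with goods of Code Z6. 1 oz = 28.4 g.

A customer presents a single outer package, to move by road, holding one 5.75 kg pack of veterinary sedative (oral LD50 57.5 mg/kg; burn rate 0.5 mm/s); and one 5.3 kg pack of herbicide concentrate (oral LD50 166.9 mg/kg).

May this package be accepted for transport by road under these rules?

With oral LD50 57.5 mg/kg (< 200 mg/kg), the veterinary sedative falls in Code Z6.
With oral LD50 166.9 mg/kg (< 200 mg/kg), the herbicide concentrate falls in Code Z6.
Code Z6 net quantity: 5.75 kg + 5.3 kg = 11.05 kg.
That exceeds the Code Z6 road limit of 10 kg.

No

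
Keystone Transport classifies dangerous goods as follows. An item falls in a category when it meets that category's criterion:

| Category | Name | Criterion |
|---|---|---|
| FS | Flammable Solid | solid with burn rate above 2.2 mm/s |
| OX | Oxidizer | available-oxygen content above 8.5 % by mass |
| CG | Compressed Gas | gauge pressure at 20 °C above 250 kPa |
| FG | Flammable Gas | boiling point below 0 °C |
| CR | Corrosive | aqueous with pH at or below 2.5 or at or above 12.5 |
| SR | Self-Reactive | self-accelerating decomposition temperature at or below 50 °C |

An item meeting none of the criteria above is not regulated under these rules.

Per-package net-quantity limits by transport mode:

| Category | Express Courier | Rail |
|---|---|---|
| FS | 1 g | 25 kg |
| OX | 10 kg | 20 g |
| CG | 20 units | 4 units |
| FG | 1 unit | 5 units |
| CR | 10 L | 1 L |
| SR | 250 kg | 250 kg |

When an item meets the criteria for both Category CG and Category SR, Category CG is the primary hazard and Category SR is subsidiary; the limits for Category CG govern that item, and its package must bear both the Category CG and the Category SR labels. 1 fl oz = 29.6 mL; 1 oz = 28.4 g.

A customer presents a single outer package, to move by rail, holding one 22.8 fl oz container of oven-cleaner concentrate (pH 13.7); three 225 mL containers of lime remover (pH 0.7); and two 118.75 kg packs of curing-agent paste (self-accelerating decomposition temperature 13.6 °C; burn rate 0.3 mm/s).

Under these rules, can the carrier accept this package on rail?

With pH 13.7 (≥ 12.5), the oven-cleaner concentrate falls in Category CR.
The lime remover has pH 0.7, which is ≤ 2.5, so it is Category CR (Corrosive).
With self-accelerating decomposition temperature 13.6 °C (≤ 50 °C), the curing-agent paste falls in Category SR.
Category CR net quantity: (one 22.8 fl oz container = 674.88 mL) + (three 225 mL containers = 675 mL) = 1349.88 mL.
That exceeds the Category CR rail limit of 1 L.
Category SR quantity: two 118.75 kg packs = 237.5 kg.
237.5 kg ≤ 250 kg (rail limit, Category SR) — within limit.

No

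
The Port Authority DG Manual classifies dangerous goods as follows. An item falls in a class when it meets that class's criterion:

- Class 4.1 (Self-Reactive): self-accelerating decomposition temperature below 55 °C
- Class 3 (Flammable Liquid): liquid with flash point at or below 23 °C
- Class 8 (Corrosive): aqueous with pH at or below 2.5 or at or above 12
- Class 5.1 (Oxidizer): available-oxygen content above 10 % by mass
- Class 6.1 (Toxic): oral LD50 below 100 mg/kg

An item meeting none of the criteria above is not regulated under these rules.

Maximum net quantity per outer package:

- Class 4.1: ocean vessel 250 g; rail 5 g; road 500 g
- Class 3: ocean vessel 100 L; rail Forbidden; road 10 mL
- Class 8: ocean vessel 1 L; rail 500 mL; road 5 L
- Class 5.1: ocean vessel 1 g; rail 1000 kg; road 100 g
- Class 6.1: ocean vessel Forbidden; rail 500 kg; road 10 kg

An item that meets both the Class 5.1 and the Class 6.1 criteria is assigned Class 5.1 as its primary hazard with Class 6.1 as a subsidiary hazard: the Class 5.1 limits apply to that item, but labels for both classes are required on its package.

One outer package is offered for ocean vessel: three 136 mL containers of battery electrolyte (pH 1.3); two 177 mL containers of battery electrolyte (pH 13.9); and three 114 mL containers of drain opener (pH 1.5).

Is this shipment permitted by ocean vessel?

The battery electrolyte has pH 1.3, which is ≤ 2.5, so it is Class 8 (Corrosive).
With pH 13.9 (≥ 12), the battery electrolyte falls in Class 8.
With pH 1.5 (≤ 2.5), the drain opener falls in Class 8.
Total Class 8: (three 136 mL containers = 408 mL) + (two 177 mL containers = 354 mL) + (three 114 mL containers = 342 mL) = 1.104 L.
1.104 L exceeds the ocean vessel limit of 1 L for Class 8.

No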